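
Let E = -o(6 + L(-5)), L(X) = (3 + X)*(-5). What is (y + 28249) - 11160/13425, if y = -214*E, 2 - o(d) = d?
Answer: 22600691/895 ≈ 25252.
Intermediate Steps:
L(X) = -15 - 5*X
o(d) = 2 - d
E = 14 (E = -(2 - (6 + (-15 - 5*(-5)))) = -(2 - (6 + (-15 + 25))) = -(2 - (6 + 10)) = -(2 - 1*16) = -(2 - 16) = -1*(-14) = 14)
y = -2996 (y = -214*14 = -2996)
(y + 28249) - 11160/13425 = (-2996 + 28249) - 11160/13425 = 25253 - 11160*1/13425 = 25253 - 744/895 = 22600691/895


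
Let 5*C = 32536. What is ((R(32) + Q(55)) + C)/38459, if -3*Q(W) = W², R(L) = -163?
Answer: 80038/576885 ≈ 0.13874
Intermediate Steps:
C = 32536/5 (C = (⅕)*32536 = 32536/5 ≈ 6507.2)
Q(W) = -W²/3
((R(32) + Q(55)) + C)/38459 = ((-163 - ⅓*55²) + 32536/5)/38459 = ((-163 - ⅓*3025) + 32536/5)*(1/38459) = ((-163 - 3025/3) + 32536/5)*(1/38459) = (-3514/3 + 32536/5)*(1/38459) = (80038/15)*(1/38459) = 80038/576885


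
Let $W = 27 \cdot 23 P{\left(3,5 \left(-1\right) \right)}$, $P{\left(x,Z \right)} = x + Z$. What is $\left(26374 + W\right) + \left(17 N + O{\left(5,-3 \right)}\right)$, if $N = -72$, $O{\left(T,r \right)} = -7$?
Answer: $23901$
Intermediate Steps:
$P{\left(x,Z \right)} = Z + x$
$W = -1242$ ($W = 27 \cdot 23 \left(5 \left(-1\right) + 3\right) = 621 \left(-5 + 3\right) = 621 \left(-2\right) = -1242$)
$\left(26374 + W\right) + \left(17 N + O{\left(5,-3 \right)}\right) = \left(26374 - 1242\right) + \left(17 \left(-72\right) - 7\right) = 25132 - 1231 = 23901$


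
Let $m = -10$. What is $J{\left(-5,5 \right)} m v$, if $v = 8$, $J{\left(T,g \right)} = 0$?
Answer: $0$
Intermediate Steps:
$J{\left(-5,5 \right)} m v = 0 \left(-10\right) 8 = 0 \cdot 8 = 0$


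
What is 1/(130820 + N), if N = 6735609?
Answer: 1/6866429 ≈ 1.4564e-7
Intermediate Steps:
1/(130820 + N) = 1/(130820 + 6735609) = 1/6866429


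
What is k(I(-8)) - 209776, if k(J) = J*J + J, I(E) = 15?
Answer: -209536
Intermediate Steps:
k(J) = J + J² (k(J) = J² + J = J + J²)
k(I(-8)) - 209776 = 15*(1 + 15) - 209776 = 15*16 - 209776 = 240 - 209776 = -209536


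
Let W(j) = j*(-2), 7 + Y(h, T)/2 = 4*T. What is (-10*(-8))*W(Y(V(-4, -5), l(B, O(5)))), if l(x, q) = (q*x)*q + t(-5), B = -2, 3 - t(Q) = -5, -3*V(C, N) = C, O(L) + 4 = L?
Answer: -5440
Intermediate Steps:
O(L) = -4 + L
V(C, N) = -C/3
t(Q) = 8 (t(Q) = 3 - 1*(-5) = 3 + 5 = 8)
l(x, q) = 8 + x*q² (l(x, q) = (q*x)*q + 8 = x*q² + 8 = 8 + x*q²)
Y(h, T) = -14 + 8*T (Y(h, T) = -14 + 2*(4*T) = -14 + 8*T)
W(j) = -2*j
(-10*(-8))*W(Y(V(-4, -5), l(B, O(5)))) = (-10*(-8))*(-2*(-14 + 8*(8 - 2*(-4 + 5)²))) = 80*(-2*(-14 + 8*(8 - 2*1²))) = 80*(-2*(-14 + 8*(8 - 2*1))) = 80*(-2*(-14 + 8*(8 - 2))) = 80*(-2*(-14 + 8*6)) = 80*(-2*(-14 + 48)) = 80*(-2*34) = 80*(-68) = -5440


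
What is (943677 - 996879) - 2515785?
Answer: -2568987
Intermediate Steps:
(943677 - 996879) - 2515785 = -53202 - 2515785 = -2568987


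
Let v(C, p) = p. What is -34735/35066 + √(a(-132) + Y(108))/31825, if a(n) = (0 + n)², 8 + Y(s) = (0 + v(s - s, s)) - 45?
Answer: -34735/35066 + √17479/31825 ≈ -0.98641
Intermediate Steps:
Y(s) = -53 + s (Y(s) = -8 + ((0 + s) - 45) = -8 + (s - 45) = -8 + (-45 + s) = -53 + s)
a(n) = n²
-34735/35066 + √(a(-132) + Y(108))/31825 = -34735/35066 + √((-132)² + (-53 + 108))/31825 = -34735*1/35066 + √(17424 + 55)*(1/31825) = -34735/35066 + √17479*(1/31825) = -34735/35066 + √17479/31825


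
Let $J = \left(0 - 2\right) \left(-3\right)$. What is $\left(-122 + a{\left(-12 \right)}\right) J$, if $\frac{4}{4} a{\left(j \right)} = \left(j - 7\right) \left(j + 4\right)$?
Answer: $180$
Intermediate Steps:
$a{\left(j \right)} = \left(-7 + j\right) \left(4 + j\right)$ ($a{\left(j \right)} = \left(j - 7\right) \left(j + 4\right) = \left(-7 + j\right) \left(4 + j\right)$)
$J = 6$ ($J = \left(-2\right) \left(-3\right) = 6$)
$\left(-122 + a{\left(-12 \right)}\right) J = \left(-122 - \left(-8 - 144\right)\right) 6 = \left(-122 + \left(-28 + 144 + 36\right)\right) 6 = \left(-122 + 152\right) 6 = 30 \cdot 6 = 180$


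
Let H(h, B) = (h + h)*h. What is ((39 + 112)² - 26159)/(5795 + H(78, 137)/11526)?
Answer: -6450718/11134223 ≈ -0.57936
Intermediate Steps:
H(h, B) = 2*h² (H(h, B) = (2*h)*h = 2*h²)
((39 + 112)² - 26159)/(5795 + H(78, 137)/11526) = ((39 + 112)² - 26159)/(5795 + (2*78²)/11526) = (151² - 26159)/(5795 + (2*6084)*(1/11526)) = (22801 - 26159)/(5795 + 12168*(1/11526)) = -3358/(5795 + 2028/1921) = -3358/11134223/1921 = -3358*1921/11134223 = -6450718/11134223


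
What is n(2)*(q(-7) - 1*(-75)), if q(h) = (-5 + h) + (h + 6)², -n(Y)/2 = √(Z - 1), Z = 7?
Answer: -128*√6 ≈ -313.53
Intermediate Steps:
n(Y) = -2*√6 (n(Y) = -2*√(7 - 1) = -2*√6)
q(h) = -5 + h + (6 + h)² (q(h) = (-5 + h) + (6 + h)² = -5 + h + (6 + h)²)
n(2)*(q(-7) - 1*(-75)) = (-2*√6)*((-5 - 7 + (6 - 7)²) - 1*(-75)) = (-2*√6)*((-5 - 7 + (-1)²) + 75) = (-2*√6)*((-5 - 7 + 1) + 75) = (-2*√6)*(-11 + 75) = -2*√6*64 = -128*√6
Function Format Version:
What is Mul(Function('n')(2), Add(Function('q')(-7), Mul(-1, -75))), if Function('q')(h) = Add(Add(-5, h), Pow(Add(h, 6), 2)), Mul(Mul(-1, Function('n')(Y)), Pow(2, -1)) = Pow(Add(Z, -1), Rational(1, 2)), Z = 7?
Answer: Mul(-128, Pow(6, Rational(1, 2))) ≈ -313.53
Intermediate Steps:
Function('n')(Y) = Mul(-2, Pow(6, Rational(1, 2))) (Function('n')(Y) = Mul(-2, Pow(Add(7, -1), Rational(1, 2))) = Mul(-2, Pow(6, Rational(1, 2))))
Function('q')(h) = Add(-5, h, Pow(Add(6, h), 2)) (Function('q')(h) = Add(Add(-5, h), Pow(Add(6, h), 2)) = Add(-5, h, Pow(Add(6, h), 2)))
Mul(Function('n')(2), Add(Function('q')(-7), Mul(-1, -75))) = Mul(Mul(-2, Pow(6, Rational(1, 2))), Add(Add(-5, -7, Pow(Add(6, -7), 2)), Mul(-1, -75))) = Mul(Mul(-2, Pow(6, Rational(1, 2))), Add(Add(-5, -7, Pow(-1, 2)), 75)) = Mul(Mul(-2, Pow(6, Rational(1, 2))), Add(Add(-5, -7, 1), 75)) = Mul(Mul(-2, Pow(6, Rational(1, 2))), Add(-11, 75)) = Mul(Mul(-2, Pow(6, Rational(1, 2))), 64) = Mul(-128, Pow(6, Rational(1, 2)))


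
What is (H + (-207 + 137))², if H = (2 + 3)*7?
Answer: 1225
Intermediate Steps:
H = 35 (H = 5*7 = 35)
(H + (-207 + 137))² = (35 + (-207 + 137))² = (35 - 70)² = (-35)² = 1225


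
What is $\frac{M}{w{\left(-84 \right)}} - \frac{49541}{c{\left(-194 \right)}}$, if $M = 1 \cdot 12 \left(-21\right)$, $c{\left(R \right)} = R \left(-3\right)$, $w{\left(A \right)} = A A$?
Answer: $- \frac{693865}{8148} \approx -85.158$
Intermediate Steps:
$w{\left(A \right)} = A^{2}$
$c{\left(R \right)} = - 3 R$
$M = -252$ ($M = 12 \left(-21\right) = -252$)
$\frac{M}{w{\left(-84 \right)}} - \frac{49541}{c{\left(-194 \right)}} = - \frac{252}{\left(-84\right)^{2}} - \frac{49541}{\left(-3\right) \left(-194\right)} = - \frac{252}{7056} - \frac{49541}{582} = \left(-252\right) \frac{1}{7056} - \frac{49541}{582} = - \frac{1}{28} - \frac{49541}{582} = - \frac{693865}{8148}$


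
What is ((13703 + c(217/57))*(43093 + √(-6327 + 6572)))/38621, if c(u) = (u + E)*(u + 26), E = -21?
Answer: 1846794771511/125479629 + 299992189*√5/125479629 ≈ 14723.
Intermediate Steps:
c(u) = (-21 + u)*(26 + u) (c(u) = (u - 21)*(u + 26) = (-21 + u)*(26 + u))
((13703 + c(217/57))*(43093 + √(-6327 + 6572)))/38621 = ((13703 + (-546 + (217/57)² + 5*(217/57)))*(43093 + √(-6327 + 6572)))/38621 = ((13703 + (-546 + (217*(1/57))² + 5*(217*(1/57))))*(43093 + √245))*(1/38621) = ((13703 + (-546 + (217/57)² + 5*(217/57)))*(43093 + 7*√5))*(1/38621) = ((13703 + (-546 + 47089/3249 + 1085/57))*(43093 + 7*√5))*(1/38621) = ((13703 - 1665020/3249)*(43093 + 7*√5))*(1/38621) = (42856027*(43093 + 7*√5)/3249)*(1/38621) = (1846794771511/3249 + 299992189*√5/3249)*(1/38621) = 1846794771511/125479629 + 299992189*√5/125479629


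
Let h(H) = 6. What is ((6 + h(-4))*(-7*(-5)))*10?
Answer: 4200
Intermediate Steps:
((6 + h(-4))*(-7*(-5)))*10 = ((6 + 6)*(-7*(-5)))*10 = (12*35)*10 = 420*10 = 4200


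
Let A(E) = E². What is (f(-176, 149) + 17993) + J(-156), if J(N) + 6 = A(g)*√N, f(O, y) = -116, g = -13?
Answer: 17871 + 338*I*√39 ≈ 17871.0 + 2110.8*I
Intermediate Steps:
J(N) = -6 + 169*√N (J(N) = -6 + (-13)²*√N = -6 + 169*√N)
(f(-176, 149) + 17993) + J(-156) = (-116 + 17993) + (-6 + 169*√(-156)) = 17877 + (-6 + 169*(2*I*√39)) = 17877 + (-6 + 338*I*√39) = 17871 + 338*I*√39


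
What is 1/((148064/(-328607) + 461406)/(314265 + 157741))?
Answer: 77552237821/75810546689 ≈ 1.0230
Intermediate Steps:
1/((148064/(-328607) + 461406)/(314265 + 157741)) = 1/((148064*(-1/328607) + 461406)/472006) = 1/((-148064/328607 + 461406)*(1/472006)) = 1/((151621093378/328607)*(1/472006)) = 1/(75810546689/77552237821) = 77552237821/75810546689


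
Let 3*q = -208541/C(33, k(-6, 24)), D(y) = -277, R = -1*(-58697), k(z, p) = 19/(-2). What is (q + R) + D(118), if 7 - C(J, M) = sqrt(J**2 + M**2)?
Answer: 798189608/13563 + 417082*sqrt(4717)/13563 ≈ 60963.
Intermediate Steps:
k(z, p) = -19/2 (k(z, p) = 19*(-1/2) = -19/2)
C(J, M) = 7 - sqrt(J**2 + M**2)
R = 58697
q = -208541/(3*(7 - sqrt(4717)/2)) (q = (-208541/(7 - sqrt(33**2 + (-19/2)**2)))/3 = (-208541/(7 - sqrt(1089 + 361/4)))/3 = (-208541/(7 - sqrt(4717/4)))/3 = (-208541/(7 - sqrt(4717)/2))/3 = -208541/(3*(7 - sqrt(4717)/2)) ≈ 2542.5)
(q + R) + D(118) = ((5839148/13563 + 417082*sqrt(4717)/13563) + 58697) - 277 = (801946559/13563 + 417082*sqrt(4717)/13563) - 277 = 798189608/13563 + 417082*sqrt(4717)/13563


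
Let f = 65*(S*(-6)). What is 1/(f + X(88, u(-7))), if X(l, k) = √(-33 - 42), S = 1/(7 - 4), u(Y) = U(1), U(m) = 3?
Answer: -26/3395 - I*√3/3395 ≈ -0.0076583 - 0.00051018*I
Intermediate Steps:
u(Y) = 3
S = ⅓ (S = 1/3 = ⅓ ≈ 0.33333)
X(l, k) = 5*I*√3 (X(l, k) = √(-75) = 5*I*√3)
f = -130 (f = 65*((⅓)*(-6)) = 65*(-2) = -130)
1/(f + X(88, u(-7))) = 1/(-130 + 5*I*√3)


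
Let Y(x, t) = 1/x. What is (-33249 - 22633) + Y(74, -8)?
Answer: -4135267/74 ≈ -55882.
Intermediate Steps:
(-33249 - 22633) + Y(74, -8) = (-33249 - 22633) + 1/74 = -55882 + 1/74 = -4135267/74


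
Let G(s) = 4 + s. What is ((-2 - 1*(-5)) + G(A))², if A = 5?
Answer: 144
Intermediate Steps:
((-2 - 1*(-5)) + G(A))² = ((-2 - 1*(-5)) + (4 + 5))² = ((-2 + 5) + 9)² = (3 + 9)² = 12² = 144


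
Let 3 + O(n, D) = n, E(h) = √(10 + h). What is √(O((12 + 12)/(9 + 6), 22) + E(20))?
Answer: √(-35 + 25*√30)/5 ≈ 2.0192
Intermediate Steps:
O(n, D) = -3 + n
√(O((12 + 12)/(9 + 6), 22) + E(20)) = √((-3 + (12 + 12)/(9 + 6)) + √(10 + 20)) = √((-3 + 24/15) + √30) = √((-3 + 24*(1/15)) + √30) = √((-3 + 8/5) + √30) = √(-7/5 + √30)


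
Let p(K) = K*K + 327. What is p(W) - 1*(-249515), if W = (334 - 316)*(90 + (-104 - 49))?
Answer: 1535798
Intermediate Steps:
W = -1134 (W = 18*(90 - 153) = 18*(-63) = -1134)
p(K) = 327 + K² (p(K) = K² + 327 = 327 + K²)
p(W) - 1*(-249515) = (327 + (-1134)²) - 1*(-249515) = (327 + 1285956) + 249515 = 1286283 + 249515 = 1535798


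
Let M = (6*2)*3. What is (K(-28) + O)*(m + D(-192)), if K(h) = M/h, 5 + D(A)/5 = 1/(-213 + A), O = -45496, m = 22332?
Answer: -575452490546/567 ≈ -1.0149e+9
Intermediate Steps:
M = 36 (M = 12*3 = 36)
D(A) = -25 + 5/(-213 + A)
K(h) = 36/h
(K(-28) + O)*(m + D(-192)) = (36/(-28) - 45496)*(22332 + 5*(1066 - 5*(-192))/(-213 - 192)) = (36*(-1/28) - 45496)*(22332 + 5*(1066 + 960)/(-405)) = (-9/7 - 45496)*(22332 + 5*(-1/405)*2026) = -318481*(22332 - 2026/81)/7 = -318481/7*1806866/81 = -575452490546/567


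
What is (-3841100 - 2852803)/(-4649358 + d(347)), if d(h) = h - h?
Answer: 2231301/1549786 ≈ 1.4397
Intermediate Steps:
d(h) = 0
(-3841100 - 2852803)/(-4649358 + d(347)) = (-3841100 - 2852803)/(-4649358 + 0) = -6693903/(-4649358) = -6693903*(-1/4649358) = 2231301/1549786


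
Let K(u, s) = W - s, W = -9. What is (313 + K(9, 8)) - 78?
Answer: 218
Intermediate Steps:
K(u, s) = -9 - s
(313 + K(9, 8)) - 78 = (313 + (-9 - 1*8)) - 78 = (313 + (-9 - 8)) - 78 = (313 - 17) - 78 = 296 - 78 = 218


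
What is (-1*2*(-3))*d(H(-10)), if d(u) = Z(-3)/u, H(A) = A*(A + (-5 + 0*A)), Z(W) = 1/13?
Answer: 1/325 ≈ 0.0030769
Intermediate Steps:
Z(W) = 1/13
H(A) = A*(-5 + A) (H(A) = A*(A + (-5 + 0)) = A*(A - 5) = A*(-5 + A))
d(u) = 1/(13*u)
(-1*2*(-3))*d(H(-10)) = (-1*2*(-3))*(1/(13*((-10*(-5 - 10))))) = (-2*(-3))*(1/(13*((-10*(-15))))) = 6*((1/13)/150) = 6*((1/13)*(1/150)) = 6*(1/1950) = 1/325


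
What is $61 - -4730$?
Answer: $4791$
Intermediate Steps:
$61 - -4730 = 61 + 4730 = 4791$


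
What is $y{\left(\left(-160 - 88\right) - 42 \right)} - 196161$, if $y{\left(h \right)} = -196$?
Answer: $-196357$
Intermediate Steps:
$y{\left(\left(-160 - 88\right) - 42 \right)} - 196161 = -196 - 196161 = -196357$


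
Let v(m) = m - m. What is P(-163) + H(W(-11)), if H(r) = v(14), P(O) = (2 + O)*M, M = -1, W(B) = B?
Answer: 161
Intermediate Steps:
P(O) = -2 - O (P(O) = (2 + O)*(-1) = -2 - O)
v(m) = 0
H(r) = 0
P(-163) + H(W(-11)) = (-2 - 1*(-163)) + 0 = (-2 + 163) + 0 = 161 + 0 = 161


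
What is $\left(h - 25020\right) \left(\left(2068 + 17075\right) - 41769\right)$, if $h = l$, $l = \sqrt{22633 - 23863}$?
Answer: $566102520 - 22626 i \sqrt{1230} \approx 5.661 \cdot 10^{8} - 7.9352 \cdot 10^{5} i$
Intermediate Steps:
$l = i \sqrt{1230}$ ($l = \sqrt{-1230} = i \sqrt{1230} \approx 35.071 i$)
$h = i \sqrt{1230} \approx 35.071 i$
$\left(h - 25020\right) \left(\left(2068 + 17075\right) - 41769\right) = \left(i \sqrt{1230} - 25020\right) \left(\left(2068 + 17075\right) - 41769\right) = \left(-25020 + i \sqrt{1230}\right) \left(19143 - 41769\right) = \left(-25020 + i \sqrt{1230}\right) \left(-22626\right) = 566102520 - 22626 i \sqrt{1230}$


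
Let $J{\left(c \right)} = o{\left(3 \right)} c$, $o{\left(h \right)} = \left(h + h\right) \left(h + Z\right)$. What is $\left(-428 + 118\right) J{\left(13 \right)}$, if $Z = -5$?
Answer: $48360$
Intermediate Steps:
$o{\left(h \right)} = 2 h \left(-5 + h\right)$ ($o{\left(h \right)} = \left(h + h\right) \left(h - 5\right) = 2 h \left(-5 + h\right)$)
$J{\left(c \right)} = - 12 c$ ($J{\left(c \right)} = 2 \cdot 3 \left(-5 + 3\right) c = 2 \cdot 3 \left(-2\right) c = - 12 c$)
$\left(-428 + 118\right) J{\left(13 \right)} = \left(-428 + 118\right) \left(\left(-12\right) 13\right) = \left(-310\right) \left(-156\right) = 48360$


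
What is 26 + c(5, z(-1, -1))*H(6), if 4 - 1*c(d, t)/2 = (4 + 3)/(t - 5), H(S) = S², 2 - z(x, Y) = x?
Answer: 566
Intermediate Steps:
z(x, Y) = 2 - x
c(d, t) = 8 - 14/(-5 + t) (c(d, t) = 8 - 2*(4 + 3)/(t - 5) = 8 - 14/(-5 + t))
26 + c(5, z(-1, -1))*H(6) = 26 + (2*(-27 + 4*(2 - 1*(-1)))/(-5 + (2 - 1*(-1))))*6² = 26 + (2*(-27 + 4*(2 + 1))/(-5 + (2 + 1)))*36 = 26 + (2*(-27 + 4*3)/(-5 + 3))*36 = 26 + (2*(-27 + 12)/(-2))*36 = 26 + (2*(-½)*(-15))*36 = 26 + 15*36 = 26 + 540 = 566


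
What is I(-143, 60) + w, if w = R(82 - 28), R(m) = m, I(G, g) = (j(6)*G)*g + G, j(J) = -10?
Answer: 85711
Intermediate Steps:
I(G, g) = G - 10*G*g (I(G, g) = (-10*G)*g + G = -10*G*g + G = G - 10*G*g)
w = 54 (w = 82 - 28 = 54)
I(-143, 60) + w = -143*(1 - 10*60) + 54 = -143*(1 - 600) + 54 = -143*(-599) + 54 = 85657 + 54 = 85711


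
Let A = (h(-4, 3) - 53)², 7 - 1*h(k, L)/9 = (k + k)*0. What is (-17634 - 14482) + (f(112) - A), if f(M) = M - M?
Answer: -32216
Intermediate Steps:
f(M) = 0
h(k, L) = 63 (h(k, L) = 63 - 9*(k + k)*0 = 63 - 9*2*k*0 = 63 - 9*0 = 63 + 0 = 63)
A = 100 (A = (63 - 53)² = 10² = 100)
(-17634 - 14482) + (f(112) - A) = (-17634 - 14482) + (0 - 1*100) = -32116 + (0 - 100) = -32116 - 100 = -32216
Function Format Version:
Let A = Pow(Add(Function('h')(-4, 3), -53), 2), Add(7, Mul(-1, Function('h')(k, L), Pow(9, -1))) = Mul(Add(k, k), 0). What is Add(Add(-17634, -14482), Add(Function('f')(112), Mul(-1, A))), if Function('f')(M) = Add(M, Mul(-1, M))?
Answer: -32216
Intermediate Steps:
Function('f')(M) = 0
Function('h')(k, L) = 63 (Function('h')(k, L) = Add(63, Mul(-9, Mul(Add(k, k), 0))) = Add(63, Mul(-9, Mul(Mul(2, k), 0))) = Add(63, Mul(-9, 0)) = Add(63, 0) = 63)
A = 100 (A = Pow(Add(63, -53), 2) = Pow(10, 2) = 100)
Add(Add(-17634, -14482), Add(Function('f')(112), Mul(-1, A))) = Add(Add(-17634, -14482), Add(0, Mul(-1, 100))) = Add(-32116, Add(0, -100)) = Add(-32116, -100) = -32216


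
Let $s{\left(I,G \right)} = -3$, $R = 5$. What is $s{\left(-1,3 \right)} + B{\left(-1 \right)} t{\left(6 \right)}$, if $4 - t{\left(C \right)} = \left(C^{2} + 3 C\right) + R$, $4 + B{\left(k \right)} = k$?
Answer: $272$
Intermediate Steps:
$B{\left(k \right)} = -4 + k$
$t{\left(C \right)} = -1 - C^{2} - 3 C$ ($t{\left(C \right)} = 4 - \left(\left(C^{2} + 3 C\right) + 5\right) = 4 - \left(5 + C^{2} + 3 C\right) = -1 - C^{2} - 3 C$)
$s{\left(-1,3 \right)} + B{\left(-1 \right)} t{\left(6 \right)} = -3 + \left(-4 - 1\right) \left(-1 - 6^{2} - 18\right) = -3 - 5 \left(-1 - 36 - 18\right) = -3 - -275 = -3 + 275 = 272$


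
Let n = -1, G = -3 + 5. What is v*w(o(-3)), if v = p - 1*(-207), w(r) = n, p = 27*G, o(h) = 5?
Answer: -261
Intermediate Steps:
G = 2
p = 54 (p = 27*2 = 54)
w(r) = -1
v = 261 (v = 54 - 1*(-207) = 54 + 207 = 261)
v*w(o(-3)) = 261*(-1) = -261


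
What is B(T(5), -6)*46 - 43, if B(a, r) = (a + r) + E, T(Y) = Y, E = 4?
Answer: 95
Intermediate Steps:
B(a, r) = 4 + a + r (B(a, r) = (a + r) + 4 = 4 + a + r)
B(T(5), -6)*46 - 43 = (4 + 5 - 6)*46 - 43 = 3*46 - 43 = 138 - 43 = 95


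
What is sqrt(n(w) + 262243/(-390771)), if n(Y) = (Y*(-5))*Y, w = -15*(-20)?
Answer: I*sqrt(7635110108378817)/130257 ≈ 670.82*I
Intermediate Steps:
w = 300
n(Y) = -5*Y**2 (n(Y) = (-5*Y)*Y = -5*Y**2)
sqrt(n(w) + 262243/(-390771)) = sqrt(-5*300**2 + 262243/(-390771)) = sqrt(-5*90000 + 262243*(-1/390771)) = sqrt(-450000 - 262243/390771) = sqrt(-175847212243/390771) = I*sqrt(7635110108378817)/130257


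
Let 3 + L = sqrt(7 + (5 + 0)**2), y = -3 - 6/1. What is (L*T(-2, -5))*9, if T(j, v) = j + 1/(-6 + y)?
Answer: 279/5 - 372*sqrt(2)/5 ≈ -49.417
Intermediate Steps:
y = -9 (y = -3 - 6 = -9)
T(j, v) = -1/15 + j (T(j, v) = j + 1/(-6 - 9) = j + 1/(-15) = j - 1/15 = -1/15 + j)
L = -3 + 4*sqrt(2) (L = -3 + sqrt(7 + (5 + 0)**2) = -3 + sqrt(7 + 5**2) = -3 + sqrt(7 + 25) = -3 + sqrt(32) = -3 + 4*sqrt(2) ≈ 2.6569)
(L*T(-2, -5))*9 = ((-3 + 4*sqrt(2))*(-1/15 - 2))*9 = ((-3 + 4*sqrt(2))*(-31/15))*9 = (31/5 - 124*sqrt(2)/15)*9 = 279/5 - 372*sqrt(2)/5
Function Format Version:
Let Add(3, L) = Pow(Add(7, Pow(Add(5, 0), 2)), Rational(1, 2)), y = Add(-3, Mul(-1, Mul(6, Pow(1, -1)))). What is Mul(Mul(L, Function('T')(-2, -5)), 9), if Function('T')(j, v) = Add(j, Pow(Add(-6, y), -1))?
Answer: Add(Rational(279, 5), Mul(Rational(-372, 5), Pow(2, Rational(1, 2)))) ≈ -49.417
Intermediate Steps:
y = -9 (y = Add(-3, Mul(-1, Mul(6, 1))) = Add(-3, Mul(-1, 6)) = Add(-3, -6) = -9)
Function('T')(j, v) = Add(Rational(-1, 15), j) (Function('T')(j, v) = Add(j, Pow(Add(-6, -9), -1)) = Add(j, Pow(-15, -1)) = Add(j, Rational(-1, 15)) = Add(Rational(-1, 15), j))
L = Add(-3, Mul(4, Pow(2, Rational(1, 2)))) (L = Add(-3, Pow(Add(7, Pow(Add(5, 0), 2)), Rational(1, 2))) = Add(-3, Pow(Add(7, Pow(5, 2)), Rational(1, 2))) = Add(-3, Pow(Add(7, 25), Rational(1, 2))) = Add(-3, Pow(32, Rational(1, 2))) = Add(-3, Mul(4, Pow(2, Rational(1, 2)))) ≈ 2.6569)
Mul(Mul(L, Function('T')(-2, -5)), 9) = Mul(Mul(Add(-3, Mul(4, Pow(2, Rational(1, 2)))), Add(Rational(-1, 15), -2)), 9) = Mul(Mul(Add(-3, Mul(4, Pow(2, Rational(1, 2)))), Rational(-31, 15)), 9) = Mul(Add(Rational(31, 5), Mul(Rational(-124, 15), Pow(2, Rational(1, 2)))), 9) = Add(Rational(279, 5), Mul(Rational(-372, 5), Pow(2, Rational(1, 2))))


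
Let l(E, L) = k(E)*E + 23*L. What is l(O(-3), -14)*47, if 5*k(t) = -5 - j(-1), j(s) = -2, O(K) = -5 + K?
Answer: -74542/5 ≈ -14908.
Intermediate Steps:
k(t) = -⅗ (k(t) = (-5 - 1*(-2))/5 = (-5 + 2)/5 = (⅕)*(-3) = -⅗)
l(E, L) = 23*L - 3*E/5 (l(E, L) = -3*E/5 + 23*L = 23*L - 3*E/5)
l(O(-3), -14)*47 = (23*(-14) - 3*(-5 - 3)/5)*47 = (-322 - ⅗*(-8))*47 = (-322 + 24/5)*47 = -1586/5*47 = -74542/5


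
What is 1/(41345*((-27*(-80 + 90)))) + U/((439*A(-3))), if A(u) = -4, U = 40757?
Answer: -227488253153/9801245700 ≈ -23.210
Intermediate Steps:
1/(41345*((-27*(-80 + 90)))) + U/((439*A(-3))) = 1/(41345*((-27*(-80 + 90)))) + 40757/((439*(-4))) = 1/(41345*((-27*10))) + 40757/(-1756) = (1/41345)/(-270) + 40757*(-1/1756) = (1/41345)*(-1/270) - 40757/1756 = -1/11163150 - 40757/1756 = -227488253153/9801245700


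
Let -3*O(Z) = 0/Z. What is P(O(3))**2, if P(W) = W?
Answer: 0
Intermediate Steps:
O(Z) = 0 (O(Z) = -0/Z = -1/3*0 = 0)
P(O(3))**2 = 0**2 = 0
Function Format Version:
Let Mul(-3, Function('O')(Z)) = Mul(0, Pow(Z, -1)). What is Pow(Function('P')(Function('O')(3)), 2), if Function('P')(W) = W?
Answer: 0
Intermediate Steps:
Function('O')(Z) = 0 (Function('O')(Z) = Mul(Rational(-1, 3), Mul(0, Pow(Z, -1))) = Mul(Rational(-1, 3), 0) = 0)
Pow(Function('P')(Function('O')(3)), 2) = Pow(0, 2) = 0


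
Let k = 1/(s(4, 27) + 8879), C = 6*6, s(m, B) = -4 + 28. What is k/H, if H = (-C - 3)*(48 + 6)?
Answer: -1/18749718 ≈ -5.3334e-8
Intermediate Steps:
s(m, B) = 24
C = 36
k = 1/8903 (k = 1/(24 + 8879) = 1/8903 ≈ 0.00011232)
H = -2106 (H = (-1*36 - 3)*(48 + 6) = (-36 - 3)*54 = -39*54 = -2106)
k/H = (1/8903)/(-2106) = (1/8903)*(-1/2106) = -1/18749718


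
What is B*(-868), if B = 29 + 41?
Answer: -60760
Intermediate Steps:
B = 70
B*(-868) = 70*(-868) = -60760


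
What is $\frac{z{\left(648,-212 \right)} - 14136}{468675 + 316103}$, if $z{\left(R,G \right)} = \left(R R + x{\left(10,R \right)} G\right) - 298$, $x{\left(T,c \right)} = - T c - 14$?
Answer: $\frac{891099}{392389} \approx 2.271$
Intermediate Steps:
$x{\left(T,c \right)} = -14 - T c$ ($x{\left(T,c \right)} = - T c - 14 = -14 - T c$)
$z{\left(R,G \right)} = -298 + R^{2} + G \left(-14 - 10 R\right)$ ($z{\left(R,G \right)} = \left(R R + \left(-14 - 10 R\right) G\right) - 298 = \left(R^{2} + \left(-14 - 10 R\right) G\right) - 298 = \left(R^{2} + G \left(-14 - 10 R\right)\right) - 298 = -298 + R^{2} + G \left(-14 - 10 R\right)$)
$\frac{z{\left(648,-212 \right)} - 14136}{468675 + 316103} = \frac{\left(-298 + 648^{2} - - 424 \left(7 + 5 \cdot 648\right)\right) - 14136}{468675 + 316103} = \frac{\left(-298 + 419904 - - 424 \left(7 + 3240\right)\right) - 14136}{784778} = \left(\left(-298 + 419904 - \left(-424\right) 3247\right) - 14136\right) \frac{1}{784778} = \left(\left(-298 + 419904 + 1376728\right) - 14136\right) \frac{1}{784778} = \left(1796334 - 14136\right) \frac{1}{784778} = 1782198 \cdot \frac{1}{784778} = \frac{891099}{392389}$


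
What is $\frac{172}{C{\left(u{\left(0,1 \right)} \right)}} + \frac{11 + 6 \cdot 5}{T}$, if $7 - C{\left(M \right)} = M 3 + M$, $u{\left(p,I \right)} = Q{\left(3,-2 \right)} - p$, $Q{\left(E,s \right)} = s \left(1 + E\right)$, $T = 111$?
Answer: $\frac{2299}{481} \approx 4.7796$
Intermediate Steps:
$u{\left(p,I \right)} = -8 - p$ ($u{\left(p,I \right)} = - 2 \left(1 + 3\right) - p = \left(-2\right) 4 - p = -8 - p$)
$C{\left(M \right)} = 7 - 4 M$ ($C{\left(M \right)} = 7 - \left(M 3 + M\right) = 7 - \left(3 M + M\right) = 7 - 4 M$)
$\frac{172}{C{\left(u{\left(0,1 \right)} \right)}} + \frac{11 + 6 \cdot 5}{T} = \frac{172}{7 - 4 \left(-8 - 0\right)} + \frac{11 + 6 \cdot 5}{111} = \frac{172}{7 - 4 \left(-8 + 0\right)} + \left(11 + 30\right) \frac{1}{111} = \frac{172}{7 - -32} + 41 \cdot \frac{1}{111} = \frac{172}{7 + 32} + \frac{41}{111} = \frac{172}{39} + \frac{41}{111} = \frac{2299}{481}$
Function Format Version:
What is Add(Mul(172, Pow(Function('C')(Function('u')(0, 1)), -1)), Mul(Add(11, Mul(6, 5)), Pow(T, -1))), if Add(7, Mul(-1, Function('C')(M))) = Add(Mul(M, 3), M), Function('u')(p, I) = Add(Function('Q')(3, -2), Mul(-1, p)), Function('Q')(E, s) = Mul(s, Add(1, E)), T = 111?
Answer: Rational(2299, 481) ≈ 4.7796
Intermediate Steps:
Function('u')(p, I) = Add(-8, Mul(-1, p)) (Function('u')(p, I) = Add(Mul(-2, Add(1, 3)), Mul(-1, p)) = Add(Mul(-2, 4), Mul(-1, p)) = Add(-8, Mul(-1, p)))
Function('C')(M) = Add(7, Mul(-4, M)) (Function('C')(M) = Add(7, Mul(-1, Add(Mul(M, 3), M))) = Add(7, Mul(-1, Add(Mul(3, M), M))) = Add(7, Mul(-1, Mul(4, M))) = Add(7, Mul(-4, M)))
Add(Mul(172, Pow(Function('C')(Function('u')(0, 1)), -1)), Mul(Add(11, Mul(6, 5)), Pow(T, -1))) = Add(Mul(172, Pow(Add(7, Mul(-4, Add(-8, Mul(-1, 0)))), -1)), Mul(Add(11, Mul(6, 5)), Pow(111, -1))) = Add(Mul(172, Pow(Add(7, Mul(-4, Add(-8, 0))), -1)), Mul(Add(11, 30), Rational(1, 111))) = Add(Mul(172, Pow(Add(7, Mul(-4, -8)), -1)), Mul(41, Rational(1, 111))) = Add(Mul(172, Pow(Add(7, 32), -1)), Rational(41, 111)) = Add(Mul(172, Pow(39, -1)), Rational(41, 111)) = Add(Mul(172, Rational(1, 39)), Rational(41, 111)) = Add(Rational(172, 39), Rational(41, 111)) = Rational(2299, 481)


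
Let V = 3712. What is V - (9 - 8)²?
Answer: 3711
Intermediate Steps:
V - (9 - 8)² = 3712 - (9 - 8)² = 3712 - 1*1² = 3712 - 1*1 = 3712 - 1 = 3711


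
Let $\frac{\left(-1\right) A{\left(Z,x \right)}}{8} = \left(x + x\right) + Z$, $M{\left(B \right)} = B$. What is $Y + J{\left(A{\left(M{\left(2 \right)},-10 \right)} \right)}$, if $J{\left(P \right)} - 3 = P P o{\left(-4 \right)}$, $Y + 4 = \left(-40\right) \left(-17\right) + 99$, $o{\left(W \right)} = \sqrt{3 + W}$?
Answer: $778 + 20736 i \approx 778.0 + 20736.0 i$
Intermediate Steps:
$A{\left(Z,x \right)} = - 16 x - 8 Z$ ($A{\left(Z,x \right)} = - 8 \left(\left(x + x\right) + Z\right) = - 8 \left(2 x + Z\right) = - 8 \left(Z + 2 x\right) = - 16 x - 8 Z$)
$Y = 775$ ($Y = -4 + \left(\left(-40\right) \left(-17\right) + 99\right) = -4 + \left(680 + 99\right) = -4 + 779 = 775$)
$J{\left(P \right)} = 3 + i P^{2}$ ($J{\left(P \right)} = 3 + P P \sqrt{3 - 4} = 3 + P^{2} \sqrt{-1} = 3 + P^{2} i = 3 + i P^{2}$)
$Y + J{\left(A{\left(M{\left(2 \right)},-10 \right)} \right)} = 775 + \left(3 + i \left(\left(-16\right) \left(-10\right) - 16\right)^{2}\right) = 775 + \left(3 + i \left(160 - 16\right)^{2}\right) = 775 + \left(3 + i 144^{2}\right) = 775 + \left(3 + i 20736\right) = 775 + \left(3 + 20736 i\right) = 778 + 20736 i$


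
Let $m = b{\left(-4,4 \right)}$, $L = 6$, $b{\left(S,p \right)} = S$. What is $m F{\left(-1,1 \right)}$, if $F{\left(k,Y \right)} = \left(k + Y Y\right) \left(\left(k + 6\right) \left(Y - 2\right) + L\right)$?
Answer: $0$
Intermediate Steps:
$m = -4$
$F{\left(k,Y \right)} = \left(6 + \left(-2 + Y\right) \left(6 + k\right)\right) \left(k + Y^{2}\right)$ ($F{\left(k,Y \right)} = \left(k + Y Y\right) \left(\left(k + 6\right) \left(Y - 2\right) + 6\right) = \left(k + Y^{2}\right) \left(\left(6 + k\right) \left(-2 + Y\right) + 6\right) = \left(k + Y^{2}\right) \left(\left(-2 + Y\right) \left(6 + k\right) + 6\right) = \left(k + Y^{2}\right) \left(6 + \left(-2 + Y\right) \left(6 + k\right)\right) = \left(6 + \left(-2 + Y\right) \left(6 + k\right)\right) \left(k + Y^{2}\right)$)
$m F{\left(-1,1 \right)} = - 4 \left(\left(-6\right) \left(-1\right) - 6 \cdot 1^{2} - 2 \left(-1\right)^{2} + 6 \cdot 1^{3} + 1 \left(-1\right)^{2} - 1^{3} - - 2 \cdot 1^{2} + 6 \cdot 1 \left(-1\right)\right) = - 4 \left(6 - 6 - 2 + 6 \cdot 1 + 1 \cdot 1 - 1 - \left(-2\right) 1 - 6\right) = - 4 \left(6 - 6 - 2 + 6 + 1 - 1 + 2 - 6\right) = \left(-4\right) 0 = 0$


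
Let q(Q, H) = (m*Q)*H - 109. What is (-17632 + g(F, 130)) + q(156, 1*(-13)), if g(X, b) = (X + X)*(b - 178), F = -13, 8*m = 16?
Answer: -20549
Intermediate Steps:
m = 2 (m = (⅛)*16 = 2)
q(Q, H) = -109 + 2*H*Q (q(Q, H) = (2*Q)*H - 109 = 2*H*Q - 109 = -109 + 2*H*Q)
g(X, b) = 2*X*(-178 + b) (g(X, b) = (2*X)*(-178 + b) = 2*X*(-178 + b))
(-17632 + g(F, 130)) + q(156, 1*(-13)) = (-17632 + 2*(-13)*(-178 + 130)) + (-109 + 2*(1*(-13))*156) = (-17632 + 2*(-13)*(-48)) + (-109 + 2*(-13)*156) = (-17632 + 1248) + (-109 - 4056) = -16384 - 4165 = -20549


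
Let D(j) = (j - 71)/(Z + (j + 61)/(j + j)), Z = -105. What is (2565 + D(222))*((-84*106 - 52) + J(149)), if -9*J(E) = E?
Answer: -3197478587611/139011 ≈ -2.3002e+7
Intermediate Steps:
J(E) = -E/9
D(j) = (-71 + j)/(-105 + (61 + j)/(2*j)) (D(j) = (j - 71)/(-105 + (j + 61)/(j + j)) = (-71 + j)/(-105 + (61 + j)/((2*j))) = (-71 + j)/(-105 + (61 + j)*(1/(2*j))) = (-71 + j)/(-105 + (61 + j)/(2*j)))
(2565 + D(222))*((-84*106 - 52) + J(149)) = (2565 + 2*222*(71 - 1*222)/(-61 + 209*222))*((-84*106 - 52) - 1/9*149) = (2565 + 2*222*(71 - 222)/(-61 + 46398))*((-8904 - 52) - 149/9) = (2565 + 2*222*(-151)/46337)*(-8956 - 149/9) = (2565 + 2*222*(1/46337)*(-151))*(-80753/9) = (2565 - 67044/46337)*(-80753/9) = (118787361/46337)*(-80753/9) = -3197478587611/139011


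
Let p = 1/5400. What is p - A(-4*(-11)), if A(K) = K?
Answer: -237599/5400 ≈ -44.000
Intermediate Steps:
p = 1/5400 ≈ 0.00018519
p - A(-4*(-11)) = 1/5400 - (-4)*(-11) = 1/5400 - 1*44 = 1/5400 - 44 = -237599/5400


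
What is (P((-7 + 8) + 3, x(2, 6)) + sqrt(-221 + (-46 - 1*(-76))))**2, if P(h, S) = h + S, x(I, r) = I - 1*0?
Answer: (6 + I*sqrt(191))**2 ≈ -155.0 + 165.84*I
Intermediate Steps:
x(I, r) = I (x(I, r) = I + 0 = I)
P(h, S) = S + h
(P((-7 + 8) + 3, x(2, 6)) + sqrt(-221 + (-46 - 1*(-76))))**2 = ((2 + ((-7 + 8) + 3)) + sqrt(-221 + (-46 - 1*(-76))))**2 = ((2 + (1 + 3)) + sqrt(-221 + (-46 + 76)))**2 = ((2 + 4) + sqrt(-221 + 30))**2 = (6 + sqrt(-191))**2 = (6 + I*sqrt(191))**2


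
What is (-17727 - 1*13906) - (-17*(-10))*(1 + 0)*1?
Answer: -31803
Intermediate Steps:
(-17727 - 1*13906) - (-17*(-10))*(1 + 0)*1 = (-17727 - 13906) - 170*1*1 = -31633 - 170 = -31803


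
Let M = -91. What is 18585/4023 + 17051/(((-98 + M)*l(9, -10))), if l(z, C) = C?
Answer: 3841549/281610 ≈ 13.641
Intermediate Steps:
18585/4023 + 17051/(((-98 + M)*l(9, -10))) = 18585/4023 + 17051/(((-98 - 91)*(-10))) = 18585*(1/4023) + 17051/((-189*(-10))) = 2065/447 + 17051/1890 = 3841549/281610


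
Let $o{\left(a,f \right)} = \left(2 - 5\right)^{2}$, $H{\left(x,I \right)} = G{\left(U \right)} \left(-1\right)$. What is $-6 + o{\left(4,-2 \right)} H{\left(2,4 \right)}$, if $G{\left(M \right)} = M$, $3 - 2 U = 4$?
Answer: $- \frac{3}{2} \approx -1.5$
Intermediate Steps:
$U = - \frac{1}{2}$ ($U = \frac{3}{2} - 2 = - \frac{1}{2} \approx -0.5$)
$H{\left(x,I \right)} = \frac{1}{2}$ ($H{\left(x,I \right)} = \left(- \frac{1}{2}\right) \left(-1\right) = \frac{1}{2}$)
$o{\left(a,f \right)} = 9$ ($o{\left(a,f \right)} = \left(-3\right)^{2} = 9$)
$-6 + o{\left(4,-2 \right)} H{\left(2,4 \right)} = -6 + 9 \cdot \frac{1}{2} = -6 + \frac{9}{2} = - \frac{3}{2}$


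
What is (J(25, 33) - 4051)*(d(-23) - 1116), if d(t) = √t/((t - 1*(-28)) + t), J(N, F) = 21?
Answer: 4497480 + 2015*I*√23/9 ≈ 4.4975e+6 + 1073.7*I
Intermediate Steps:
d(t) = √t/(28 + 2*t) (d(t) = √t/((t + 28) + t) = √t/((28 + t) + t) = √t/(28 + 2*t))
(J(25, 33) - 4051)*(d(-23) - 1116) = (21 - 4051)*(√(-23)/(2*(14 - 23)) - 1116) = -4030*((½)*(I*√23)/(-9) - 1116) = -4030*((½)*(I*√23)*(-⅑) - 1116) = -4030*(-I*√23/18 - 1116) = -4030*(-1116 - I*√23/18) = 4497480 + 2015*I*√23/9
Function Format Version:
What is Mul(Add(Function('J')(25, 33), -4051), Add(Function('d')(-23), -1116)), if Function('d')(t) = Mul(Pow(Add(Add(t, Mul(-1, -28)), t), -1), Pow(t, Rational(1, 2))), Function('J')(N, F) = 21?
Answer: Add(4497480, Mul(Rational(2015, 9), I, Pow(23, Rational(1, 2)))) ≈ Add(4.4975e+6, Mul(1073.7, I))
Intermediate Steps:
Function('d')(t) = Mul(Pow(t, Rational(1, 2)), Pow(Add(28, Mul(2, t)), -1)) (Function('d')(t) = Mul(Pow(Add(Add(t, 28), t), -1), Pow(t, Rational(1, 2))) = Mul(Pow(Add(Add(28, t), t), -1), Pow(t, Rational(1, 2))) = Mul(Pow(Add(28, Mul(2, t)), -1), Pow(t, Rational(1, 2))) = Mul(Pow(t, Rational(1, 2)), Pow(Add(28, Mul(2, t)), -1)))
Mul(Add(Function('J')(25, 33), -4051), Add(Function('d')(-23), -1116)) = Mul(Add(21, -4051), Add(Mul(Rational(1, 2), Pow(-23, Rational(1, 2)), Pow(Add(14, -23), -1)), -1116)) = Mul(-4030, Add(Mul(Rational(1, 2), Mul(I, Pow(23, Rational(1, 2))), Pow(-9, -1)), -1116)) = Mul(-4030, Add(Mul(Rational(1, 2), Mul(I, Pow(23, Rational(1, 2))), Rational(-1, 9)), -1116)) = Mul(-4030, Add(Mul(Rational(-1, 18), I, Pow(23, Rational(1, 2))), -1116)) = Mul(-4030, Add(-1116, Mul(Rational(-1, 18), I, Pow(23, Rational(1, 2))))) = Add(4497480, Mul(Rational(2015, 9), I, Pow(23, Rational(1, 2))))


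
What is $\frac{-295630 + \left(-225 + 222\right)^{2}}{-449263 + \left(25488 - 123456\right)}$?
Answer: $\frac{295621}{547231} \approx 0.54021$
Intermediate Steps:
$\frac{-295630 + \left(-225 + 222\right)^{2}}{-449263 + \left(25488 - 123456\right)} = \frac{-295630 + \left(-3\right)^{2}}{-449263 - 97968} = \frac{-295630 + 9}{-547231} = \left(-295621\right) \left(- \frac{1}{547231}\right) = \frac{295621}{547231}$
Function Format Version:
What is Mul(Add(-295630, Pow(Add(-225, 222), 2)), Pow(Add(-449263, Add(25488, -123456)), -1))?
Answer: Rational(295621, 547231) ≈ 0.54021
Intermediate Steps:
Mul(Add(-295630, Pow(Add(-225, 222), 2)), Pow(Add(-449263, Add(25488, -123456)), -1)) = Mul(Add(-295630, Pow(-3, 2)), Pow(Add(-449263, -97968), -1)) = Mul(Add(-295630, 9), Pow(-547231, -1)) = Mul(-295621, Rational(-1, 547231)) = Rational(295621, 547231)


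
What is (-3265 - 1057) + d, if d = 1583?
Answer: -2739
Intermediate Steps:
(-3265 - 1057) + d = (-3265 - 1057) + 1583 = -4322 + 1583 = -2739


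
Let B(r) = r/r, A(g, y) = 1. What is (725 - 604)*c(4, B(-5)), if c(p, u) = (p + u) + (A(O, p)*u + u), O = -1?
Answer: 847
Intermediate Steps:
B(r) = 1
c(p, u) = p + 3*u (c(p, u) = (p + u) + (1*u + u) = (p + u) + (u + u) = (p + u) + 2*u = p + 3*u)
(725 - 604)*c(4, B(-5)) = (725 - 604)*(4 + 3*1) = 121*(4 + 3) = 121*7 = 847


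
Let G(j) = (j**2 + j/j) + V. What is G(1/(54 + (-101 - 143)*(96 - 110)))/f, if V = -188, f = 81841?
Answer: -2251648299/985439296900 ≈ -0.0022849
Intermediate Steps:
G(j) = -187 + j**2 (G(j) = (j**2 + j/j) - 188 = (j**2 + 1) - 188 = (1 + j**2) - 188 = -187 + j**2)
G(1/(54 + (-101 - 143)*(96 - 110)))/f = (-187 + (1/(54 + (-101 - 143)*(96 - 110)))**2)/81841 = (-187 + (1/(54 - 244*(-14)))**2)*(1/81841) = (-187 + (1/(54 + 3416))**2)*(1/81841) = (-187 + (1/3470)**2)*(1/81841) = (-187 + 1/12040900)*(1/81841) = -2251648299/12040900*1/81841 = -2251648299/985439296900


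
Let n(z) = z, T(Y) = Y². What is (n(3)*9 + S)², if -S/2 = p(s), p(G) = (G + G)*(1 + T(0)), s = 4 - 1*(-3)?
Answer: 1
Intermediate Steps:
s = 7 (s = 4 + 3 = 7)
p(G) = 2*G (p(G) = (G + G)*(1 + 0²) = (2*G)*(1 + 0) = (2*G)*1 = 2*G)
S = -28 (S = -4*7 = -2*14 = -28)
(n(3)*9 + S)² = (3*9 - 28)² = (27 - 28)² = (-1)² = 1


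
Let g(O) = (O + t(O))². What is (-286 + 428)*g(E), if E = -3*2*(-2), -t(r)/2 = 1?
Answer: 14200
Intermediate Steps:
t(r) = -2 (t(r) = -2*1 = -2)
E = 12 (E = -6*(-2) = 12)
g(O) = (-2 + O)² (g(O) = (O - 2)² = (-2 + O)²)
(-286 + 428)*g(E) = (-286 + 428)*(-2 + 12)² = 142*10² = 142*100 = 14200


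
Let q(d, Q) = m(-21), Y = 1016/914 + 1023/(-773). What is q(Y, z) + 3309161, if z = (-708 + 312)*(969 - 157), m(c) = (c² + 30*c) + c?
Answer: 3308951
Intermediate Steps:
m(c) = c² + 31*c
z = -321552 (z = -396*812 = -321552)
Y = -74827/353261 (Y = 1016*(1/914) + 1023*(-1/773) = 508/457 - 1023/773 = -74827/353261 ≈ -0.21182)
q(d, Q) = -210 (q(d, Q) = -21*(31 - 21) = -21*10 = -210)
q(Y, z) + 3309161 = -210 + 3309161 = 3308951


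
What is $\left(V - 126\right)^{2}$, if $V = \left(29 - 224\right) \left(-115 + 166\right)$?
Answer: $101425041$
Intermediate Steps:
$V = -9945$ ($V = \left(-195\right) 51 = -9945$)
$\left(V - 126\right)^{2} = \left(-9945 - 126\right)^{2} = \left(-10071\right)^{2} = 101425041$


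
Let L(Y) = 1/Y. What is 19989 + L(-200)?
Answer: 3997799/200 ≈ 19989.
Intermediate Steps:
19989 + L(-200) = 19989 + 1/(-200) = 19989 - 1/200 = 3997799/200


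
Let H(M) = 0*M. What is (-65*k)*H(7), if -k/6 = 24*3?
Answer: 0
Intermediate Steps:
H(M) = 0
k = -432 (k = -144*3 = -6*72 = -432)
(-65*k)*H(7) = -65*(-432)*0 = 28080*0 = 0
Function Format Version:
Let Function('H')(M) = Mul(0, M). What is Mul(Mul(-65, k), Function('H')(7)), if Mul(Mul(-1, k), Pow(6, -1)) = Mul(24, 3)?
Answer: 0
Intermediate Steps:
Function('H')(M) = 0
k = -432 (k = Mul(-6, Mul(24, 3)) = Mul(-6, 72) = -432)
Mul(Mul(-65, k), Function('H')(7)) = Mul(Mul(-65, -432), 0) = Mul(28080, 0) = 0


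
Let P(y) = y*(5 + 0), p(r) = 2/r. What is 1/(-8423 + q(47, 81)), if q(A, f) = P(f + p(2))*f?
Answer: 1/24787 ≈ 4.0344e-5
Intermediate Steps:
P(y) = 5*y (P(y) = y*5 = 5*y)
q(A, f) = f*(5 + 5*f) (q(A, f) = (5*(f + 2/2))*f = (5*(f + 2*(½)))*f = (5*(f + 1))*f = (5*(1 + f))*f = (5 + 5*f)*f = f*(5 + 5*f))
1/(-8423 + q(47, 81)) = 1/(-8423 + 5*81*(1 + 81)) = 1/(-8423 + 5*81*82) = 1/(-8423 + 33210) = 1/24787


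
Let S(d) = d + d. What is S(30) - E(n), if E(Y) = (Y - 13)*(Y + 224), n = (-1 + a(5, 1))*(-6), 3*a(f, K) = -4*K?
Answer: -178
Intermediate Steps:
S(d) = 2*d
a(f, K) = -4*K/3 (a(f, K) = (-4*K)/3 = -4*K/3)
n = 14 (n = (-1 - 4/3*1)*(-6) = (-1 - 4/3)*(-6) = -7/3*(-6) = 14)
E(Y) = (-13 + Y)*(224 + Y)
S(30) - E(n) = 2*30 - (-2912 + 14² + 211*14) = 60 - (-2912 + 196 + 2954) = 60 - 1*238 = 60 - 238 = -178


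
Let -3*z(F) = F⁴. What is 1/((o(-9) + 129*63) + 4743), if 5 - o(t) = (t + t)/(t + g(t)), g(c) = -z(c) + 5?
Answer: 2183/28106143 ≈ 7.7670e-5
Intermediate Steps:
z(F) = -F⁴/3
g(c) = 5 + c⁴/3 (g(c) = -(-1)*c⁴/3 + 5 = c⁴/3 + 5 = 5 + c⁴/3)
o(t) = 5 - 2*t/(5 + t + t⁴/3) (o(t) = 5 - (t + t)/(t + (5 + t⁴/3)) = 5 - 2*t/(5 + t + t⁴/3))
1/((o(-9) + 129*63) + 4743) = 1/(((75 + 5*(-9)⁴ + 9*(-9))/(15 + (-9)⁴ + 3*(-9)) + 129*63) + 4743) = 1/(((75 + 5*6561 - 81)/(15 + 6561 - 27) + 8127) + 4743) = 1/(((75 + 32805 - 81)/6549 + 8127) + 4743) = 1/(((1/6549)*32799 + 8127) + 4743) = 1/((10933/2183 + 8127) + 4743) = 1/(17752174/2183 + 4743) = 1/(28106143/2183) = 2183/28106143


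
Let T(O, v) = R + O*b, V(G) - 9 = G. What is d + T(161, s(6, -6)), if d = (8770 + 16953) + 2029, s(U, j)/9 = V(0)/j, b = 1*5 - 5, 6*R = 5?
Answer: 166517/6 ≈ 27753.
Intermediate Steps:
R = 5/6 (R = (1/6)*5 = 5/6 ≈ 0.83333)
V(G) = 9 + G
b = 0 (b = 5 - 5 = 0)
s(U, j) = 81/j (s(U, j) = 9*((9 + 0)/j) = 9*(9/j) = 81/j)
T(O, v) = 5/6 (T(O, v) = 5/6 + O*0 = 5/6 + 0 = 5/6)
d = 27752 (d = 25723 + 2029 = 27752)
d + T(161, s(6, -6)) = 27752 + 5/6 = 166517/6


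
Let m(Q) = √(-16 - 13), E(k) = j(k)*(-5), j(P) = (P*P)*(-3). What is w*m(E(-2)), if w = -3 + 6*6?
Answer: 33*I*√29 ≈ 177.71*I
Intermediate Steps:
j(P) = -3*P² (j(P) = P²*(-3) = -3*P²)
E(k) = 15*k² (E(k) = -3*k²*(-5) = 15*k²)
m(Q) = I*√29 (m(Q) = √(-29) = I*√29)
w = 33 (w = -3 + 36 = 33)
w*m(E(-2)) = 33*(I*√29) = 33*I*√29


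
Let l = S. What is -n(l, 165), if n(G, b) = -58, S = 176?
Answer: 58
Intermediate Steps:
l = 176
-n(l, 165) = -1*(-58) = 58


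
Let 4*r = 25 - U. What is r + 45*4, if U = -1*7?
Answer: 188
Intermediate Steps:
U = -7
r = 8 (r = (25 - 1*(-7))/4 = (25 + 7)/4 = (¼)*32 = 8)
r + 45*4 = 8 + 45*4 = 8 + 180 = 188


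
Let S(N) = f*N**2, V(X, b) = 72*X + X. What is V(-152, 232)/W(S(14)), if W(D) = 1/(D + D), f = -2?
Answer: 8699264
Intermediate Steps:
V(X, b) = 73*X
S(N) = -2*N**2
W(D) = 1/(2*D)
V(-152, 232)/W(S(14)) = (73*(-152))/((1/(2*((-2*14**2))))) = -11096/(1/(2*((-2*196)))) = -11096/((1/2)/(-392)) = -11096/((1/2)*(-1/392)) = -11096/(-1/784) = -11096*(-784) = 8699264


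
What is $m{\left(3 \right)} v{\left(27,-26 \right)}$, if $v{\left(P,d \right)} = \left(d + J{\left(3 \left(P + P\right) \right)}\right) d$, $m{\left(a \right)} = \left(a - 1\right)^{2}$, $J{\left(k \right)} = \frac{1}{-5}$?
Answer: $\frac{13624}{5} \approx 2724.8$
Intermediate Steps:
$J{\left(k \right)} = - \frac{1}{5}$
$m{\left(a \right)} = \left(-1 + a\right)^{2}$
$v{\left(P,d \right)} = d \left(- \frac{1}{5} + d\right)$ ($v{\left(P,d \right)} = \left(d - \frac{1}{5}\right) d = \left(- \frac{1}{5} + d\right) d = d \left(- \frac{1}{5} + d\right)$)
$m{\left(3 \right)} v{\left(27,-26 \right)} = \left(-1 + 3\right)^{2} \left(- 26 \left(- \frac{1}{5} - 26\right)\right) = 2^{2} \left(\left(-26\right) \left(- \frac{131}{5}\right)\right) = 4 \cdot \frac{3406}{5} = \frac{13624}{5}$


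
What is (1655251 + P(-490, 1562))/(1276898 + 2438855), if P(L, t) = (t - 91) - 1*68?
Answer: 1656654/3715753 ≈ 0.44585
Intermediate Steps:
P(L, t) = -159 + t (P(L, t) = (-91 + t) - 68 = -159 + t)
(1655251 + P(-490, 1562))/(1276898 + 2438855) = (1655251 + (-159 + 1562))/(1276898 + 2438855) = (1655251 + 1403)/3715753 = 1656654*(1/3715753) = 1656654/3715753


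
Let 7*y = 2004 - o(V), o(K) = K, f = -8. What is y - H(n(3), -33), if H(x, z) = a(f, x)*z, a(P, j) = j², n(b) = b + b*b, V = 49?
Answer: 35219/7 ≈ 5031.3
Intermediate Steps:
n(b) = b + b²
H(x, z) = z*x² (H(x, z) = x²*z = z*x²)
y = 1955/7 (y = (2004 - 1*49)/7 = (2004 - 49)/7 = (⅐)*1955 = 1955/7 ≈ 279.29)
y - H(n(3), -33) = 1955/7 - (-33)*(3*(1 + 3))² = 1955/7 - (-33)*(3*4)² = 1955/7 - (-33)*12² = 1955/7 - (-33)*144 = 1955/7 - 1*(-4752) = 1955/7 + 4752 = 35219/7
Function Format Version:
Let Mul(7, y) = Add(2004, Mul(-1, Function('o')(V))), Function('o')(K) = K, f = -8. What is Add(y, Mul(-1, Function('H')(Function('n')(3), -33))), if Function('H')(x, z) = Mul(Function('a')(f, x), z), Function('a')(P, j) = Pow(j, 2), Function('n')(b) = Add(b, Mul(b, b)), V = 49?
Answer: Rational(35219, 7) ≈ 5031.3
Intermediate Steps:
Function('n')(b) = Add(b, Pow(b, 2))
Function('H')(x, z) = Mul(z, Pow(x, 2)) (Function('H')(x, z) = Mul(Pow(x, 2), z) = Mul(z, Pow(x, 2)))
y = Rational(1955, 7) (y = Mul(Rational(1, 7), Add(2004, Mul(-1, 49))) = Mul(Rational(1, 7), Add(2004, -49)) = Mul(Rational(1, 7), 1955) = Rational(1955, 7) ≈ 279.29)
Add(y, Mul(-1, Function('H')(Function('n')(3), -33))) = Add(Rational(1955, 7), Mul(-1, Mul(-33, Pow(Mul(3, Add(1, 3)), 2)))) = Add(Rational(1955, 7), Mul(-1, Mul(-33, Pow(Mul(3, 4), 2)))) = Add(Rational(1955, 7), Mul(-1, Mul(-33, Pow(12, 2)))) = Add(Rational(1955, 7), Mul(-1, Mul(-33, 144))) = Add(Rational(1955, 7), Mul(-1, -4752)) = Add(Rational(1955, 7), 4752) = Rational(35219, 7)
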